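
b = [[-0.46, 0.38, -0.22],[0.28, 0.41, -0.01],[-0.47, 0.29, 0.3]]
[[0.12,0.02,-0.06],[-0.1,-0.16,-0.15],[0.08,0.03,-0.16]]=b@ [[-0.27, -0.23, -0.03],[-0.06, -0.23, -0.34],[-0.1, -0.03, -0.25]]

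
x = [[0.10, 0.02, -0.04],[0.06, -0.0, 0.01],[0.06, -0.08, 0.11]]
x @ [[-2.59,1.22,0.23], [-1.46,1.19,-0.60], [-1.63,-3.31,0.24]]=[[-0.22, 0.28, 0.0], [-0.17, 0.04, 0.02], [-0.22, -0.39, 0.09]]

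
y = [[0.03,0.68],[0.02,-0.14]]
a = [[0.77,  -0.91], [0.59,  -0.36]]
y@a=[[0.42, -0.27], [-0.07, 0.03]]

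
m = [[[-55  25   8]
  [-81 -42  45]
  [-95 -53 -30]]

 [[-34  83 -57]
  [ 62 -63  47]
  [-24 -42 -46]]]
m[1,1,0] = 62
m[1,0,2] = -57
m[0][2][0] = -95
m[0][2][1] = -53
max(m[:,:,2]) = 47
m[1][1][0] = 62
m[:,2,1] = [-53, -42]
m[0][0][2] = 8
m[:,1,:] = [[-81, -42, 45], [62, -63, 47]]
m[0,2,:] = [-95, -53, -30]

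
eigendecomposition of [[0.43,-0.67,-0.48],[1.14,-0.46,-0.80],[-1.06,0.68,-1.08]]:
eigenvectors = [[(0.32+0.41j), (0.32-0.41j), (0.37+0j)], [(0.79+0j), 0.79-0.00j, (0.33+0j)], [(-0.08-0.31j), -0.08+0.31j, (0.87+0j)]]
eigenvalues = [(0.08+0.92j), (0.08-0.92j), (-1.28+0j)]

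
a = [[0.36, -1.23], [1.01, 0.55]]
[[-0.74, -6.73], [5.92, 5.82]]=a @ [[4.77,2.4],[2.0,6.17]]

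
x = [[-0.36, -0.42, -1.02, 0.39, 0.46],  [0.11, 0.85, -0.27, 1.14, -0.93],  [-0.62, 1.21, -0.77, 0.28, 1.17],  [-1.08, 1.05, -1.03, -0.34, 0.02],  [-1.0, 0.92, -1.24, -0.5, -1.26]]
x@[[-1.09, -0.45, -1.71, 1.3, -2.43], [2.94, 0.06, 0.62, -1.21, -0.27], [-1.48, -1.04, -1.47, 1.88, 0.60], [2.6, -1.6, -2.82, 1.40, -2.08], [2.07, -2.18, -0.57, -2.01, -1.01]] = [[2.63, -0.43, 0.49, -2.26, -0.9], [3.82, 0.49, -1.95, 2.07, -2.09], [8.52, -1.85, 1.49, -5.68, -1.05], [4.95, 2.12, 4.96, -5.13, 2.41], [1.72, 5.34, 6.23, -2.91, 3.75]]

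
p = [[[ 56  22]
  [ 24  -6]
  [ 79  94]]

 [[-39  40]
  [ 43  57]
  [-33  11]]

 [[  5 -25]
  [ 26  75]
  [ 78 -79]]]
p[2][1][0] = 26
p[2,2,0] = 78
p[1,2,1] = 11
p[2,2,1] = -79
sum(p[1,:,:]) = 79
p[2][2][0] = 78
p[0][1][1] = -6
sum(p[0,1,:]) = 18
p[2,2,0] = 78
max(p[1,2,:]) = 11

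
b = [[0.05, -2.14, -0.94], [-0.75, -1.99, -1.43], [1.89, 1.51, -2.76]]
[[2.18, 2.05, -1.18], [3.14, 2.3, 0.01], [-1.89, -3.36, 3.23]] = b@[[-1.05,-0.64,-0.64],[-0.83,-1.06,1.0],[-0.49,0.2,-1.06]]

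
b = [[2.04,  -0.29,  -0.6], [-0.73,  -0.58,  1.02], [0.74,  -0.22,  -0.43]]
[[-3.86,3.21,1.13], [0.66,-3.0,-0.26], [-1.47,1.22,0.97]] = b @ [[-1.81, 1.47, -0.19], [0.88, 1.45, -2.04], [-0.15, -1.06, -1.55]]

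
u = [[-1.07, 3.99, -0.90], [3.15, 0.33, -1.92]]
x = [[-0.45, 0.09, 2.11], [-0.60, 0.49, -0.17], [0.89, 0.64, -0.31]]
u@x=[[-2.71,1.28,-2.66],[-3.32,-0.78,7.19]]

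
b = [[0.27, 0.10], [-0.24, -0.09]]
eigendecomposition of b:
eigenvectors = [[0.75, -0.35], [-0.66, 0.94]]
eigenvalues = [0.18, -0.0]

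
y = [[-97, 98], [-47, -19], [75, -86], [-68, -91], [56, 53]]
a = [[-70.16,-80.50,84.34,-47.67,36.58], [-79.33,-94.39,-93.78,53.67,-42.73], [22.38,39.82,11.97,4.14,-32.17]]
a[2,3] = 4.14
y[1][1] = -19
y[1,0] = -47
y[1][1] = -19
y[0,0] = -97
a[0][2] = 84.34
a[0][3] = -47.67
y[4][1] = 53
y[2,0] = 75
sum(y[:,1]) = -45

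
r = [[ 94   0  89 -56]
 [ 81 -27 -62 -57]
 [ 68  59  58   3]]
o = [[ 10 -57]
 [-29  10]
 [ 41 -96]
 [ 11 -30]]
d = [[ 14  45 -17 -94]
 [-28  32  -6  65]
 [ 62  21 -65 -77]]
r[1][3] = -57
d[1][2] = -6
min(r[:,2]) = -62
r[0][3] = -56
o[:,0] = [10, -29, 41, 11]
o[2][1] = -96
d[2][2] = -65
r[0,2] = 89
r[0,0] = 94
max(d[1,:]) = 65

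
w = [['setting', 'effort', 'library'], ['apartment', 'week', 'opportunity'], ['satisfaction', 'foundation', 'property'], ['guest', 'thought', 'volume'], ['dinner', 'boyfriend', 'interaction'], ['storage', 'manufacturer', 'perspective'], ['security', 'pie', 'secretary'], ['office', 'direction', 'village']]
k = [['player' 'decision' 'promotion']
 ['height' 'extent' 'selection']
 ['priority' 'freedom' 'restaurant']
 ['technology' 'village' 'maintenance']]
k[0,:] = ['player', 'decision', 'promotion']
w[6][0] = 'security'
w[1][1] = 'week'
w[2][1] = 'foundation'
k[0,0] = 'player'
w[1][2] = 'opportunity'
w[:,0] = ['setting', 'apartment', 'satisfaction', 'guest', 'dinner', 'storage', 'security', 'office']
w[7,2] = 'village'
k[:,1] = ['decision', 'extent', 'freedom', 'village']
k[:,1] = ['decision', 'extent', 'freedom', 'village']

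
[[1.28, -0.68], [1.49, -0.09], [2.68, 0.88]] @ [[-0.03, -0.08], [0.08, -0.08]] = [[-0.09, -0.05], [-0.05, -0.11], [-0.01, -0.28]]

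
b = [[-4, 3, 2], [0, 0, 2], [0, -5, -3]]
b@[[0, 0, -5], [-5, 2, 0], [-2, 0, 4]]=[[-19, 6, 28], [-4, 0, 8], [31, -10, -12]]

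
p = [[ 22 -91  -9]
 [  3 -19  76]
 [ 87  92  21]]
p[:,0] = [22, 3, 87]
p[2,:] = [87, 92, 21]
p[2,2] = 21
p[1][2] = 76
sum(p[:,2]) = 88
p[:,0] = [22, 3, 87]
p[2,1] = 92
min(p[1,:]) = -19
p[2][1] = 92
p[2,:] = [87, 92, 21]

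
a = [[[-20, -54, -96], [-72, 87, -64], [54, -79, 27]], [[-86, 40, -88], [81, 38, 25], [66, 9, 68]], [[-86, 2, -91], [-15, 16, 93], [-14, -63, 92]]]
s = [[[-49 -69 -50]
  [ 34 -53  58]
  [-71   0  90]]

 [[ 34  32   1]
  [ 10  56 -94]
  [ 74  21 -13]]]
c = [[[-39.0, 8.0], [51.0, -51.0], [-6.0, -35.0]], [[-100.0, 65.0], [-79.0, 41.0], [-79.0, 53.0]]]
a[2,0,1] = 2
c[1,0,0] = -100.0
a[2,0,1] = 2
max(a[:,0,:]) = 40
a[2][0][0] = -86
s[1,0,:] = [34, 32, 1]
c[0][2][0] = -6.0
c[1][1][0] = -79.0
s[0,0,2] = -50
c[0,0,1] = 8.0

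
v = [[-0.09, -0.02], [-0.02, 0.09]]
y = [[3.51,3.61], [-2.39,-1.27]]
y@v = [[-0.39,  0.25], [0.24,  -0.07]]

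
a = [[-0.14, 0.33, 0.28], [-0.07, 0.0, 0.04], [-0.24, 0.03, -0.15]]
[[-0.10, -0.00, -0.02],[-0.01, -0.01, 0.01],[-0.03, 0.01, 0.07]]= a@ [[0.15,  0.08,  -0.18], [-0.19,  0.15,  0.00], [-0.06,  -0.14,  -0.17]]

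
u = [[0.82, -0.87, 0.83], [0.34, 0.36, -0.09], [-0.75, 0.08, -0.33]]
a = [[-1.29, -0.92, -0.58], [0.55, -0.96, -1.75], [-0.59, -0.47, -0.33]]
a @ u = [[-0.94, 0.74, -0.8], [1.44, -0.96, 1.12], [-0.4, 0.32, -0.34]]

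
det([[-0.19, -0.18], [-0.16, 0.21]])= -0.069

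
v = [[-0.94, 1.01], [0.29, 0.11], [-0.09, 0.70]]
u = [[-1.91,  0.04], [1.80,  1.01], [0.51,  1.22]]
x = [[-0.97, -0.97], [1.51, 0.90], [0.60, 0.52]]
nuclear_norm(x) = 2.63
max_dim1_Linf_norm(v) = 1.01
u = v + x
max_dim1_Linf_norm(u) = 1.91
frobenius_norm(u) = 3.11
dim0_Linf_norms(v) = [0.94, 1.01]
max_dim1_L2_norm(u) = 2.06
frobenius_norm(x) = 2.37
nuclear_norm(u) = 4.09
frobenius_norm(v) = 1.58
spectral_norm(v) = 1.51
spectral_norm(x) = 2.35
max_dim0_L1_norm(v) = 1.82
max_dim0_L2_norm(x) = 1.89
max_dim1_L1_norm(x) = 2.41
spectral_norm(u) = 2.85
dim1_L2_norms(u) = [1.91, 2.06, 1.32]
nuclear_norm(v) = 1.99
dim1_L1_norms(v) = [1.95, 0.4, 0.79]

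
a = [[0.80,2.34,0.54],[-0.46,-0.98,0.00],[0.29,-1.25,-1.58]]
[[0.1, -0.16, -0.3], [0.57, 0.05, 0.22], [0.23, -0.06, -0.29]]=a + [[-0.70, -2.50, -0.84], [1.03, 1.03, 0.22], [-0.06, 1.19, 1.29]]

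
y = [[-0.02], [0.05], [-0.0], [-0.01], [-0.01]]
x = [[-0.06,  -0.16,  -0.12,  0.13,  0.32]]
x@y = [[-0.01]]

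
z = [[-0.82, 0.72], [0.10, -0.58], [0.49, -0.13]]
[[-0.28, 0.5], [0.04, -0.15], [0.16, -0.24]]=z @ [[0.33, -0.44], [-0.01, 0.19]]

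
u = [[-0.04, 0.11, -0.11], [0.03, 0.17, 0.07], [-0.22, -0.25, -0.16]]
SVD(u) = [[0.04,-0.93,-0.36], [0.42,-0.31,0.85], [-0.91,-0.18,0.38]] @ diag([0.40583310747156254, 0.16974724297765506, 0.059036957759186465]) @ [[0.52, 0.74, 0.42], [0.40, -0.65, 0.65], [-0.76, 0.17, 0.63]]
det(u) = -0.00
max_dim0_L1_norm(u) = 0.53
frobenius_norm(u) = 0.44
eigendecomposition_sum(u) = [[-0.10-0.00j, (-0.03+0j), -0.10+0.00j], [(0.03+0j), 0.01-0.00j, (0.03-0j)], [(-0.16-0j), (-0.05+0j), -0.16+0.00j]] + [[0.03+0.02j,0.07-0.13j,-0.00-0.04j], [-0.00+0.02j,(0.08-0j),(0.02-0.01j)], [-0.03-0.03j,-0.10+0.13j,-0.00+0.05j]] + [[0.03-0.02j, (0.07+0.13j), -0.00+0.04j], [(-0-0.02j), 0.08+0.00j, 0.02+0.01j], [(-0.03+0.03j), -0.10-0.13j, -0.00-0.05j]]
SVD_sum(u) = [[0.01, 0.01, 0.01], [0.09, 0.13, 0.07], [-0.19, -0.27, -0.15]] + [[-0.06, 0.1, -0.10],[-0.02, 0.03, -0.03],[-0.01, 0.02, -0.02]] + [[0.02, -0.00, -0.01], [-0.04, 0.01, 0.03], [-0.02, 0.0, 0.01]]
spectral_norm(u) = 0.41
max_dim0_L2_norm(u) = 0.32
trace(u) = -0.03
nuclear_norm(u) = 0.63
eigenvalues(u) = [(-0.25+0j), (0.11+0.07j), (0.11-0.07j)]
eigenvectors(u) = [[(0.53+0j), (-0.63+0.09j), (-0.63-0.09j)], [(-0.18+0j), -0.20-0.27j, -0.20+0.27j], [0.83+0.00j, (0.7+0j), 0.70-0.00j]]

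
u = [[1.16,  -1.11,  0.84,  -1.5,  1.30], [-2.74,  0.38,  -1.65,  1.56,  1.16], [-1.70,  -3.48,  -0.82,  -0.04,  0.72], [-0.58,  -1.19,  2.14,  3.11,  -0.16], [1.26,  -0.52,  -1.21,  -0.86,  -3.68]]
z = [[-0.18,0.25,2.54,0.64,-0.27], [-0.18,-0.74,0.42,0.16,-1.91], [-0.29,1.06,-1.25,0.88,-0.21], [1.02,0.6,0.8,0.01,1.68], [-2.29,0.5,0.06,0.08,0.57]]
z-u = [[-1.34, 1.36, 1.70, 2.14, -1.57], [2.56, -1.12, 2.07, -1.40, -3.07], [1.41, 4.54, -0.43, 0.92, -0.93], [1.6, 1.79, -1.34, -3.10, 1.84], [-3.55, 1.02, 1.27, 0.94, 4.25]]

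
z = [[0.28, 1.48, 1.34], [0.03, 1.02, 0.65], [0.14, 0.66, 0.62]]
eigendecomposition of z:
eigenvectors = [[-0.82, -0.82, 0.8], [-0.42, -0.29, -0.41], [-0.38, 0.49, 0.44]]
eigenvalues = [1.66, -0.0, 0.26]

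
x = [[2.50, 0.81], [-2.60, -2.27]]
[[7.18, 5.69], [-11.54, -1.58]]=x @ [[1.95, 3.26], [2.85, -3.04]]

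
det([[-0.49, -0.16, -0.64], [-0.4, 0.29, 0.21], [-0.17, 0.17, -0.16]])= 0.068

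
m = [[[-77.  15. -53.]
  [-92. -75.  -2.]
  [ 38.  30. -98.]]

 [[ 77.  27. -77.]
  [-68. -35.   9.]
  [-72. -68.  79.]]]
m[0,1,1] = -75.0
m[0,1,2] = -2.0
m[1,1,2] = 9.0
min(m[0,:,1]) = -75.0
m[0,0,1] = 15.0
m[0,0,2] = -53.0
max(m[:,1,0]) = -68.0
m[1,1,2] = 9.0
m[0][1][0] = -92.0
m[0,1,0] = -92.0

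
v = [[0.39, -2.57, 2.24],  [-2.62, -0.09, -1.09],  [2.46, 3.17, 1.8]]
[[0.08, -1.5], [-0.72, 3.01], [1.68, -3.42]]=v@ [[0.14,  -0.91], [0.25,  -0.05], [0.30,  -0.57]]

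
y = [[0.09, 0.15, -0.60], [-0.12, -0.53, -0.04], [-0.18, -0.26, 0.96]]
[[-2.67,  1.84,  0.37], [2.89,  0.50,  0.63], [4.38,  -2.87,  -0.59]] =y @ [[0.41, -1.83, 0.74], [-5.78, -0.27, -1.3], [3.07, -3.41, -0.83]]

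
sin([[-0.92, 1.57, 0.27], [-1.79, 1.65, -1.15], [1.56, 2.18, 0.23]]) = [[0.18, 2.02, 0.98], [-2.0, 4.56, -1.1], [3.85, 1.67, 2.15]]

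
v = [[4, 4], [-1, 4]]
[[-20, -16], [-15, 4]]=v @ [[-1, -4], [-4, 0]]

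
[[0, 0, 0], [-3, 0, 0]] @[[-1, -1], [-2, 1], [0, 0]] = [[0, 0], [3, 3]]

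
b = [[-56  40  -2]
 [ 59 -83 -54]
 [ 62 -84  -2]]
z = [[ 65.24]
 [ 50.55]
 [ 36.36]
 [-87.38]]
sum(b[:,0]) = 65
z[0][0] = 65.24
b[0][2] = -2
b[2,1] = -84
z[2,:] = [36.36]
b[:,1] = [40, -83, -84]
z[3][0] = -87.38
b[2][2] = -2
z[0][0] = 65.24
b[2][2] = -2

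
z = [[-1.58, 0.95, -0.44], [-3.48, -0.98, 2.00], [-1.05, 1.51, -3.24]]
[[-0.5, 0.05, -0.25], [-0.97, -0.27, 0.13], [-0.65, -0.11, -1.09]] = z @ [[0.33, 0.08, 0.13], [0.08, 0.24, 0.12], [0.13, 0.12, 0.35]]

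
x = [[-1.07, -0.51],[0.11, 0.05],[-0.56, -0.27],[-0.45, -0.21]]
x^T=[[-1.07, 0.11, -0.56, -0.45], [-0.51, 0.05, -0.27, -0.21]]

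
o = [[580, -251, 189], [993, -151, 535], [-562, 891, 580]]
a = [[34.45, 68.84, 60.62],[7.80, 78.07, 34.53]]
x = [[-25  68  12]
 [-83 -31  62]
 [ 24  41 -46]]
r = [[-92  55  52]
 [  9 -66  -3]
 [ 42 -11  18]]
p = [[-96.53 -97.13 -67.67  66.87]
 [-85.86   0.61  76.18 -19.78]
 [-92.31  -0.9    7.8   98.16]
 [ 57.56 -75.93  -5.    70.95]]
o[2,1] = 891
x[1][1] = -31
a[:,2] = [60.62, 34.53]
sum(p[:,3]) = 216.2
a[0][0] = 34.45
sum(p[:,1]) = -173.35000000000002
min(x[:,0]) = -83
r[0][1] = 55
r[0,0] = -92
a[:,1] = [68.84, 78.07]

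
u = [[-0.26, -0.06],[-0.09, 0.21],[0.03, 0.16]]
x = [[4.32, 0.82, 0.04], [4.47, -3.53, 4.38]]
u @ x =[[-1.39, -0.00, -0.27],[0.55, -0.82, 0.92],[0.84, -0.54, 0.70]]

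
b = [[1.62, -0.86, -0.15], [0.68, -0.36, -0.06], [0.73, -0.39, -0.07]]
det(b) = 0.000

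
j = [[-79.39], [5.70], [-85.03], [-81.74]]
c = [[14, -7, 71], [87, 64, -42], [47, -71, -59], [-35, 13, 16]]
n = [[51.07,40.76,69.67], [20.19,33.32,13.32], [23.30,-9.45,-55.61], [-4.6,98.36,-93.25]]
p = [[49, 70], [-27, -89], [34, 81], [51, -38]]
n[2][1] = -9.45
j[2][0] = -85.03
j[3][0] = -81.74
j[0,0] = -79.39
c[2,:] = [47, -71, -59]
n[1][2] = 13.32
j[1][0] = 5.7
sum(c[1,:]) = 109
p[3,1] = -38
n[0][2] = 69.67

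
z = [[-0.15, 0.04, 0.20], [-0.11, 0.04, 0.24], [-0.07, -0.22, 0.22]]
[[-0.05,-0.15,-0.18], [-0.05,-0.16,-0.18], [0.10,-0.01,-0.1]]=z @ [[-0.01, 0.27, 0.41],[-0.59, -0.52, -0.21],[-0.13, -0.46, -0.54]]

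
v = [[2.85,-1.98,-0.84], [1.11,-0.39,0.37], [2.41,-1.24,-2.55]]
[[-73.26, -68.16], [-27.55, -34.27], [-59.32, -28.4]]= v @ [[-23.35, -23.9], [3.63, 6.15], [-0.57, -14.44]]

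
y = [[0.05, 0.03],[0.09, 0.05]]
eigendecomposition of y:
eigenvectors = [[0.5,-0.5],[0.87,0.87]]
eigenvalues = [0.1, -0.0]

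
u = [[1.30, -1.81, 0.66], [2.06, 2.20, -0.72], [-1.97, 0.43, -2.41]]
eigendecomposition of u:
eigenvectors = [[0.19-0.60j, (0.19+0.6j), (-0.08+0j)], [(-0.71+0j), (-0.71-0j), 0.20+0.00j], [(-0.02+0.3j), (-0.02-0.3j), (0.98+0j)]]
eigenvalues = [(1.62+2.03j), (1.62-2.03j), (-2.16+0j)]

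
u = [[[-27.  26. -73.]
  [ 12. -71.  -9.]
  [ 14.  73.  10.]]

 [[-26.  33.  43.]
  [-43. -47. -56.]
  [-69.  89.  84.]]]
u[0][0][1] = 26.0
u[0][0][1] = 26.0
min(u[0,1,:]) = -71.0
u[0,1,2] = -9.0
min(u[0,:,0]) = -27.0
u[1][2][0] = -69.0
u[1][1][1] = -47.0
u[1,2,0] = -69.0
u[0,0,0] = -27.0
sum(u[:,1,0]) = -31.0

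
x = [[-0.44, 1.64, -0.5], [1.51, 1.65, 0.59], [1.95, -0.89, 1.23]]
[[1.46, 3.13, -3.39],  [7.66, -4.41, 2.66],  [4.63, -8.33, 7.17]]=x @ [[4.26,  -2.39,  1.04], [1.44,  0.46,  -0.66], [-1.95,  -2.65,  3.70]]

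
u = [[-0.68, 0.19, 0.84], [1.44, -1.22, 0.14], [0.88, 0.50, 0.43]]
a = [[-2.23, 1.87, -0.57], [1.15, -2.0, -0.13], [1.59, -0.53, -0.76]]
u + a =[[-2.91, 2.06, 0.27], [2.59, -3.22, 0.01], [2.47, -0.03, -0.33]]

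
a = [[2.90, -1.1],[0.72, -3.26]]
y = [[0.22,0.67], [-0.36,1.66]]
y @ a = [[1.12, -2.43], [0.15, -5.02]]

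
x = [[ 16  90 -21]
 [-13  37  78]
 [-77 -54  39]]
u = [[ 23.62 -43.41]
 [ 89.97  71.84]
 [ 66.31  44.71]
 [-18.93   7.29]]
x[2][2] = 39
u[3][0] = -18.93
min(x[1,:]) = -13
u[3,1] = 7.29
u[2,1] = 44.71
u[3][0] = -18.93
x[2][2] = 39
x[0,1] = 90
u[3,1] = 7.29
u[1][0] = 89.97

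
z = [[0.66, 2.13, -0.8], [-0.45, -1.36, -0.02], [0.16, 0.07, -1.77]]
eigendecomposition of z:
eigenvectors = [[-0.91+0.00j, (-0.91-0j), (0.13+0j)], [0.41-0.05j, 0.41+0.05j, (0.21+0j)], [(-0.08+0j), -0.08-0.00j, (0.97+0j)]]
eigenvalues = [(-0.37+0.12j), (-0.37-0.12j), (-1.73+0j)]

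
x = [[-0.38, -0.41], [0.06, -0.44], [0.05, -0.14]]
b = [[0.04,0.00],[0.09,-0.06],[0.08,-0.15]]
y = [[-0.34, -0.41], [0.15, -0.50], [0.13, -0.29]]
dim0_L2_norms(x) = [0.39, 0.62]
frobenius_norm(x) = 0.73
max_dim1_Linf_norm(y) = 0.5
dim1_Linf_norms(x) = [0.41, 0.44, 0.14]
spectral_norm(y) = 0.71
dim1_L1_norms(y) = [0.75, 0.65, 0.42]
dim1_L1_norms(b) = [0.04, 0.15, 0.23]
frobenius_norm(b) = 0.21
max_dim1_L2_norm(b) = 0.17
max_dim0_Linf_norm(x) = 0.44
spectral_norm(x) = 0.66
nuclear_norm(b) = 0.25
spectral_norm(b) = 0.20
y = b + x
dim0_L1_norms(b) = [0.21, 0.21]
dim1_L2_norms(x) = [0.56, 0.44, 0.15]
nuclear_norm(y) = 1.10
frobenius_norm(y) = 0.81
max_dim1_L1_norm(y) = 0.75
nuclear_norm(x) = 0.97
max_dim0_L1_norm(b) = 0.21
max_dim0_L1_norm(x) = 0.99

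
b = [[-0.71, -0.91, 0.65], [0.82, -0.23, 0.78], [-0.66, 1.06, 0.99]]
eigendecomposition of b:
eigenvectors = [[(-0.72+0j),-0.72-0.00j,(0.08+0j)], [-0.02+0.58j,-0.02-0.58j,(0.45+0j)], [-0.03-0.38j,(-0.03+0.38j),(0.89+0j)]]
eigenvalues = [(-0.71+1.07j), (-0.71-1.07j), (1.46+0j)]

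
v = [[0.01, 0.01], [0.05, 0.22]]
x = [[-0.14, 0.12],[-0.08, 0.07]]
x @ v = [[0.00,0.02], [0.00,0.01]]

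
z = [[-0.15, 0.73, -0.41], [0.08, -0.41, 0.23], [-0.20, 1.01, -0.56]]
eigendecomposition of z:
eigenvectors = [[0.56, -0.98, -0.27], [-0.31, -0.20, 0.43], [0.77, -0.01, 0.86]]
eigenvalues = [-1.12, -0.01, 0.0]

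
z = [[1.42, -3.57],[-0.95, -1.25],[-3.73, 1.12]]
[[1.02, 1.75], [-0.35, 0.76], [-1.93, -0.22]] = z@ [[0.49, -0.10], [-0.09, -0.53]]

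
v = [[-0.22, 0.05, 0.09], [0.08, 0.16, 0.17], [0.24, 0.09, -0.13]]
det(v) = 0.01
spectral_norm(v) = 0.36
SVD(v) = [[-0.63, -0.21, 0.75], [0.07, -0.97, -0.21], [0.77, -0.08, 0.63]] @ diag([0.36378961673827565, 0.2511260064927949, 0.08421902170174714]) @ [[0.91,0.14,-0.40], [-0.2,-0.69,-0.69], [-0.37,0.71,-0.60]]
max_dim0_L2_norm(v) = 0.34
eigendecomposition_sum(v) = [[-0.21,0.00,0.09], [-0.06,0.0,0.03], [0.28,-0.01,-0.12]] + [[-0.03, 0.01, -0.02], [0.06, -0.02, 0.04], [-0.07, 0.03, -0.05]] + [[0.02, 0.03, 0.02], [0.09, 0.18, 0.11], [0.03, 0.07, 0.04]]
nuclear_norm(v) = 0.70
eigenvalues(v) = [-0.33, -0.1, 0.24]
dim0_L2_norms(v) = [0.34, 0.19, 0.23]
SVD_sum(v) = [[-0.21, -0.03, 0.09], [0.02, 0.00, -0.01], [0.26, 0.04, -0.11]] + [[0.01,0.04,0.04], [0.05,0.17,0.17], [0.00,0.01,0.01]] + [[-0.02, 0.04, -0.04], [0.01, -0.01, 0.01], [-0.02, 0.04, -0.03]]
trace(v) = -0.19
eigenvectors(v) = [[0.58, -0.31, -0.17], [0.18, 0.59, -0.93], [-0.79, -0.75, -0.34]]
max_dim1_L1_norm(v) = 0.46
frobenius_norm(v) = 0.45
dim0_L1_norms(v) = [0.54, 0.3, 0.39]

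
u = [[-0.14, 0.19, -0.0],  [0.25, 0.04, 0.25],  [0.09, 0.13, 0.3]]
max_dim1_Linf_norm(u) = 0.3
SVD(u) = [[-0.07, -0.88, -0.47], [0.73, 0.27, -0.62], [0.68, -0.39, 0.62]] @ diag([0.4737921906490086, 0.26379807255665644, 0.056846609357168856]) @ [[0.54, 0.22, 0.82], [0.6, -0.78, -0.18], [-0.6, -0.58, 0.55]]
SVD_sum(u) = [[-0.02, -0.01, -0.03], [0.19, 0.08, 0.28], [0.17, 0.07, 0.26]] + [[-0.14,0.18,0.04], [0.04,-0.06,-0.01], [-0.06,0.08,0.02]] + [[0.02, 0.02, -0.01], [0.02, 0.02, -0.02], [-0.02, -0.02, 0.02]]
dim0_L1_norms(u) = [0.48, 0.36, 0.55]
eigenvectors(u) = [[0.21, 0.79, -0.58], [0.62, -0.61, -0.61], [0.76, 0.01, 0.54]]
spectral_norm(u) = 0.47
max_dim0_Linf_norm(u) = 0.3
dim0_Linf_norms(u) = [0.25, 0.19, 0.3]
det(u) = -0.01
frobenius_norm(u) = 0.55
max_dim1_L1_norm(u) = 0.54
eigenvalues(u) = [0.43, -0.29, 0.06]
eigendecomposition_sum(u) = [[0.03, 0.04, 0.08], [0.09, 0.12, 0.23], [0.11, 0.15, 0.28]] + [[-0.19, 0.13, -0.06], [0.14, -0.1, 0.04], [-0.0, 0.00, -0.00]] + [[0.02, 0.02, -0.02], [0.02, 0.02, -0.02], [-0.02, -0.02, 0.02]]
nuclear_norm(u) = 0.79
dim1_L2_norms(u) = [0.24, 0.36, 0.34]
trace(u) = 0.20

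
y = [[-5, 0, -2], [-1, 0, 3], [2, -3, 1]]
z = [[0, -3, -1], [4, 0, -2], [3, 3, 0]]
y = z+[[-5, 3, -1], [-5, 0, 5], [-1, -6, 1]]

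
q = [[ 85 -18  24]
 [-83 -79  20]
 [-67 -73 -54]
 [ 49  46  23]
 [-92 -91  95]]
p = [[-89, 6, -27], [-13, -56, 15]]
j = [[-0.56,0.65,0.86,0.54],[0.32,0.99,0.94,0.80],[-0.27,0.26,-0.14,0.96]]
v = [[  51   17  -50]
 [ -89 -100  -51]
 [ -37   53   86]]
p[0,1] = 6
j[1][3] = 0.797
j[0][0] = -0.563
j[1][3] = 0.797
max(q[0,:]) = 85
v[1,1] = -100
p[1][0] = -13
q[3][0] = 49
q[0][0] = 85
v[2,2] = 86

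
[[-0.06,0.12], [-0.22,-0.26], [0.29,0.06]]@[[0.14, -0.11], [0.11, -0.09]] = [[0.0, -0.0], [-0.06, 0.05], [0.05, -0.04]]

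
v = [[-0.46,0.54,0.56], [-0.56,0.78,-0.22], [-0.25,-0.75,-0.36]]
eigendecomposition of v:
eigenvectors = [[0.11+0.00j, (-0.73+0j), (-0.73-0j)], [(0.83+0j), -0.20-0.21j, (-0.2+0.21j)], [-0.54+0.00j, 0.18-0.59j, 0.18+0.59j]]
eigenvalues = [(0.85+0j), (-0.44+0.6j), (-0.44-0.6j)]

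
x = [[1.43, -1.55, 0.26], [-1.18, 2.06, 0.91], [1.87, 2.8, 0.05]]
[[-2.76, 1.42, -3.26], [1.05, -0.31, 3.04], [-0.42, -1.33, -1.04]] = x@[[-1.04, 0.14, -1.54], [0.57, -0.59, 0.66], [-1.49, 1.18, -0.15]]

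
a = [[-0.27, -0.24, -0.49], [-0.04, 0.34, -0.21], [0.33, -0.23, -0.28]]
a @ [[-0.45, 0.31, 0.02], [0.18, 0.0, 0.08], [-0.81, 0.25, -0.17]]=[[0.48, -0.21, 0.06], [0.25, -0.06, 0.06], [0.04, 0.03, 0.04]]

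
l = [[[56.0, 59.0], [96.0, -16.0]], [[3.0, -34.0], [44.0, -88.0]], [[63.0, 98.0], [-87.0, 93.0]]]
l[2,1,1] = 93.0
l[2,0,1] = 98.0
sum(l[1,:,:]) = -75.0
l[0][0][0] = 56.0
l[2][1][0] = -87.0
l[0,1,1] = -16.0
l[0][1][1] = -16.0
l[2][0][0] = 63.0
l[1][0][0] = 3.0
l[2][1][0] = -87.0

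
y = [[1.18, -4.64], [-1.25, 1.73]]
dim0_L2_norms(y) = [1.72, 4.95]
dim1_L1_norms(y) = [5.82, 2.98]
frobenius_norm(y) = 5.24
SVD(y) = [[0.92, -0.39], [-0.39, -0.92]] @ diag([5.191653672976534, 0.7239697092208155]) @ [[0.3, -0.95], [0.95, 0.3]]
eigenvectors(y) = [[-0.91,0.86],[-0.42,-0.50]]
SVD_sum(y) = [[1.45, -4.55], [-0.61, 1.93]] + [[-0.27, -0.09], [-0.64, -0.20]]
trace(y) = 2.91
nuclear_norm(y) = 5.92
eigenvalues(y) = [-0.97, 3.88]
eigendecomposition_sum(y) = [[-0.54, -0.93], [-0.25, -0.43]] + [[1.72, -3.71], [-1.00, 2.16]]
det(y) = -3.76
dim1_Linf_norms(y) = [4.64, 1.73]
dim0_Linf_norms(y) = [1.25, 4.64]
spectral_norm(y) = 5.19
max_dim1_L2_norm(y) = 4.79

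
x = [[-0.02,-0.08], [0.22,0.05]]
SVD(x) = [[-0.18,0.98], [0.98,0.18]] @ diag([0.22901051352930601, 0.07248575510432069]) @ [[0.96, 0.28], [0.28, -0.96]]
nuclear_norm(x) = 0.30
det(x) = 0.02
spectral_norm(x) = 0.23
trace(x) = 0.03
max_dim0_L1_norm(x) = 0.24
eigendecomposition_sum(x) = [[(-0.01+0.07j),  -0.04+0.00j], [(0.11-0.01j),  0.03+0.06j]] + [[(-0.01-0.07j), (-0.04-0j)],[0.11+0.01j, (0.03-0.06j)]]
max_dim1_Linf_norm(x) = 0.22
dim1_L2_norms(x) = [0.08, 0.23]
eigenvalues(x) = [(0.02+0.13j), (0.02-0.13j)]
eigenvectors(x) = [[0.14-0.50j, (0.14+0.5j)], [-0.86+0.00j, -0.86-0.00j]]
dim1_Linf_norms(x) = [0.08, 0.22]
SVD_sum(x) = [[-0.04,-0.01],[0.22,0.06]] + [[0.02, -0.07], [0.0, -0.01]]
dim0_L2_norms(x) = [0.22, 0.09]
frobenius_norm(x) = 0.24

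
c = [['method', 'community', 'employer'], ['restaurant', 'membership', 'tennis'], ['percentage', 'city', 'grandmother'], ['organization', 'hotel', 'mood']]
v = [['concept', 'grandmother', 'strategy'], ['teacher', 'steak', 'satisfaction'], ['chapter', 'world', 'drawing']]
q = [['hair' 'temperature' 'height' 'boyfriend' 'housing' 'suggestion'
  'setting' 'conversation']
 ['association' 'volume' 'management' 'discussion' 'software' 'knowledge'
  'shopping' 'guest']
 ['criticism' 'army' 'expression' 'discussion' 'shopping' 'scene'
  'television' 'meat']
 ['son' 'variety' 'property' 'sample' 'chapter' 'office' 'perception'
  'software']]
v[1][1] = 'steak'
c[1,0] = 'restaurant'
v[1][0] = 'teacher'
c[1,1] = 'membership'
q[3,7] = 'software'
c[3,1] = 'hotel'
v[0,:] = ['concept', 'grandmother', 'strategy']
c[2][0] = 'percentage'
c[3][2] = 'mood'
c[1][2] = 'tennis'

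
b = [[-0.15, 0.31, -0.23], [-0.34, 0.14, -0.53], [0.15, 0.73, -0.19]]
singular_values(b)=[0.92, 0.58, 0.07]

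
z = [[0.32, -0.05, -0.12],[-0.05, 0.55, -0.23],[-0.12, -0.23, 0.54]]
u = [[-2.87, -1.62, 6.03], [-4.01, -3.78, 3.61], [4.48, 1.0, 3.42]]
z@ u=[[-1.26, -0.45, 1.34], [-3.09, -2.23, 0.9], [3.69, 1.6, 0.29]]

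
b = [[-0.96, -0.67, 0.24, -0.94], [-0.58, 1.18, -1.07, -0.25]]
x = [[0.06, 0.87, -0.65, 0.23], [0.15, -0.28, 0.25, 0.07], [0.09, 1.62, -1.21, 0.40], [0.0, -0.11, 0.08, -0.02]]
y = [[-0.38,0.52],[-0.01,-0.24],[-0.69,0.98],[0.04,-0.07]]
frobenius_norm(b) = 2.29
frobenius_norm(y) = 1.38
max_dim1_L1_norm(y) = 1.67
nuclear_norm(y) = 1.52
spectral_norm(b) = 1.74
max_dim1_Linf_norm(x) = 1.62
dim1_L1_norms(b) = [2.81, 3.08]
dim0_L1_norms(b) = [1.54, 1.85, 1.31, 1.19]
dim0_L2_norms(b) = [1.12, 1.36, 1.1, 0.97]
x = y @ b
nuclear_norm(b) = 3.23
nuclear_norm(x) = 2.60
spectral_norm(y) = 1.38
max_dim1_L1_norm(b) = 3.08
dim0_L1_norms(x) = [0.3, 2.88, 2.19, 0.72]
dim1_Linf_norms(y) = [0.52, 0.24, 0.98, 0.07]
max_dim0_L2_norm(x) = 1.86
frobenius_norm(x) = 2.38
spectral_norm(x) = 2.37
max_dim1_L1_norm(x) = 3.32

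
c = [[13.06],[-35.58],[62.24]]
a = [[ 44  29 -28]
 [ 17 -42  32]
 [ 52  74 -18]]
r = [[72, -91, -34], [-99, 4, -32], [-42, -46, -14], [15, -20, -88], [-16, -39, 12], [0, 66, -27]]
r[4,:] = [-16, -39, 12]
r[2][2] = -14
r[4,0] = -16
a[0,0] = 44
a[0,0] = 44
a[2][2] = -18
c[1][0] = -35.58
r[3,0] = 15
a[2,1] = 74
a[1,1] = -42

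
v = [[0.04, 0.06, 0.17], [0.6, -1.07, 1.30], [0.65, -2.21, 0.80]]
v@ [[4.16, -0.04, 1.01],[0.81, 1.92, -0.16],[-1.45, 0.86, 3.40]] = [[-0.03, 0.26, 0.61], [-0.26, -0.96, 5.2], [-0.25, -3.58, 3.73]]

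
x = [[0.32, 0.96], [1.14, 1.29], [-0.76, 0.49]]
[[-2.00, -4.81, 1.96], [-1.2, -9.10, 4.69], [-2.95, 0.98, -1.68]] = x @ [[2.09, -3.72, 2.9], [-2.78, -3.77, 1.07]]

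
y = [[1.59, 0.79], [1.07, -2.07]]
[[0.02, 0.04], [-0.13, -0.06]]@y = [[0.07, -0.07], [-0.27, 0.02]]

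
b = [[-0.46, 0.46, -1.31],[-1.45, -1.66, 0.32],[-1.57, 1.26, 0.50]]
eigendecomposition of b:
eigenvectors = [[0.45+0.00j, (0.04+0.54j), 0.04-0.54j], [-0.27+0.00j, (-0.66+0j), -0.66-0.00j], [(-0.85+0j), (0.2+0.48j), (0.2-0.48j)]]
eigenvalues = [(1.74+0j), (-1.68+0.96j), (-1.68-0.96j)]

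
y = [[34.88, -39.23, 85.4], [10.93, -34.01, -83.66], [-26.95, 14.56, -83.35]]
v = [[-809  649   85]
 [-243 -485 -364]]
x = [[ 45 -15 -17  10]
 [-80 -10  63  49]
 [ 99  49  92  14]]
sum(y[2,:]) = -95.74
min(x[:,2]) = -17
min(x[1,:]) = -80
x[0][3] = 10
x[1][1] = -10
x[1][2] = 63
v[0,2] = 85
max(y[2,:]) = 14.56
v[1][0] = -243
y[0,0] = 34.88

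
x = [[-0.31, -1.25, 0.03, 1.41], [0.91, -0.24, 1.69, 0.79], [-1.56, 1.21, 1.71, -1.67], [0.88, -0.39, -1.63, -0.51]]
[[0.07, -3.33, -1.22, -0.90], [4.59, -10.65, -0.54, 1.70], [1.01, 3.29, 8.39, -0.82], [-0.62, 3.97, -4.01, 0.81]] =x@[[1.67, -2.98, -2.30, 1.41], [-1.94, 0.8, 0.32, -0.16], [2.17, -3.54, 1.49, 0.45], [-1.35, -2.23, -1.12, -0.48]]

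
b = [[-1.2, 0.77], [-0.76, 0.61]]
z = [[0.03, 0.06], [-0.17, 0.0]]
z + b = [[-1.17, 0.83], [-0.93, 0.61]]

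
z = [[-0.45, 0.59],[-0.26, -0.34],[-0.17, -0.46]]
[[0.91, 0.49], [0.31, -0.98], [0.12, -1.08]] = z @ [[-1.60, 1.34], [0.32, 1.85]]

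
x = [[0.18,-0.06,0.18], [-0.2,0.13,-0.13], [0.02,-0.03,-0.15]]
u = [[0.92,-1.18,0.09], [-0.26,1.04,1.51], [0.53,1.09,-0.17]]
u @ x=[[0.4, -0.21, 0.31], [-0.22, 0.11, -0.41], [-0.13, 0.12, -0.02]]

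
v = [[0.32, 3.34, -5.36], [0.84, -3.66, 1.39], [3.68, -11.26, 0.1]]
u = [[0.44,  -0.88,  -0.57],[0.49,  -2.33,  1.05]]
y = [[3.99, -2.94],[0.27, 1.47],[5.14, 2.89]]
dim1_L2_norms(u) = [1.14, 2.6]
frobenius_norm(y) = 7.85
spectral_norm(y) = 6.55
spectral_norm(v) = 12.96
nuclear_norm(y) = 10.87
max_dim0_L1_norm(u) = 3.21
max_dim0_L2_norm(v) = 12.3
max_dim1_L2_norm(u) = 2.6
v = y @ u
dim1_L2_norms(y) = [4.96, 1.49, 5.9]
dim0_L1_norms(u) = [0.93, 3.21, 1.62]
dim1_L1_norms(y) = [6.93, 1.74, 8.03]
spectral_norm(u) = 2.69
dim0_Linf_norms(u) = [0.49, 2.33, 1.05]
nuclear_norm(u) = 3.60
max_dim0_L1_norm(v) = 18.26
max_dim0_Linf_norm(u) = 2.33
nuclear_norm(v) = 18.30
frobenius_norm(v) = 14.01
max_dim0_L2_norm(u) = 2.49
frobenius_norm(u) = 2.84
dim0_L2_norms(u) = [0.66, 2.49, 1.19]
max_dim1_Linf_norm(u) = 2.33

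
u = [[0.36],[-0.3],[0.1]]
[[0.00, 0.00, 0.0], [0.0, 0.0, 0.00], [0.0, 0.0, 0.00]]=u@[[0.0, 0.00, 0.0]]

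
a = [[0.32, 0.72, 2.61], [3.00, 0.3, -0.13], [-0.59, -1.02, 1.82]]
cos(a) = [[-0.41,  0.23,  -2.43], [-1.74,  -0.80,  -1.77], [1.29,  1.05,  -1.32]]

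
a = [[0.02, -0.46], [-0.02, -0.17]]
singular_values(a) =[0.49, 0.03]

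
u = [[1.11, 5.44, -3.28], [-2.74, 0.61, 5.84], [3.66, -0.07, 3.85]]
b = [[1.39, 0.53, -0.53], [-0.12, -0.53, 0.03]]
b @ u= [[-1.85, 7.92, -3.5], [1.43, -0.98, -2.59]]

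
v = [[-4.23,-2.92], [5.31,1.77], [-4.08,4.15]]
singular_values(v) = [7.96, 5.31]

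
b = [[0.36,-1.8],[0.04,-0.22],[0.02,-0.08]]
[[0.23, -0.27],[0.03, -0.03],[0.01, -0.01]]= b @ [[-0.16, 0.19],[-0.16, 0.19]]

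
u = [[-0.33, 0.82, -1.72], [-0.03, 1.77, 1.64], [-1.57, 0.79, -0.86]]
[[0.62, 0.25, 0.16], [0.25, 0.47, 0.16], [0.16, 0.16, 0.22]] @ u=[[-0.46, 1.08, -0.79], [-0.35, 1.16, 0.20], [-0.40, 0.59, -0.20]]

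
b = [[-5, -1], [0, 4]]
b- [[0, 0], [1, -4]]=[[-5, -1], [-1, 8]]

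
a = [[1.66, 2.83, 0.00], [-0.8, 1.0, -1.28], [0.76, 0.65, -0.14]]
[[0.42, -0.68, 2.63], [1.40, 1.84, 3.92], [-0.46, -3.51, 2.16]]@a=[[3.24, 2.22, 0.5], [3.83, 8.35, -2.9], [3.69, -3.41, 4.19]]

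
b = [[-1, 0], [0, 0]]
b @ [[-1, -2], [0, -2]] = [[1, 2], [0, 0]]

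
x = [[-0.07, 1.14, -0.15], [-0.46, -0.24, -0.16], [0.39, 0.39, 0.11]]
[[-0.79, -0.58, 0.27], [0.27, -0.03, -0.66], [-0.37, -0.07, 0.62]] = x @[[-0.54, 0.21, 1.41], [-0.62, -0.46, 0.28], [0.79, 0.28, -0.34]]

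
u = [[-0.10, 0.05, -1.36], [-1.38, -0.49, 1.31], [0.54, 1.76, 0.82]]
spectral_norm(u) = 2.20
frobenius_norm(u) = 3.13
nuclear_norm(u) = 5.02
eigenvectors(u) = [[0.29+0.52j, (0.29-0.52j), (-0.43+0j)], [(-0.63+0j), (-0.63-0j), (0.59+0j)], [0.50+0.10j, 0.50-0.10j, 0.68+0.00j]]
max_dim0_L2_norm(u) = 2.06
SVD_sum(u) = [[0.53,  0.07,  -1.04], [-0.82,  -0.10,  1.62], [-0.18,  -0.02,  0.34]] + [[-0.18, -0.33, -0.11], [-0.30, -0.56, -0.19], [0.89, 1.66, 0.56]] + [[-0.45, 0.31, -0.21], [-0.25, 0.18, -0.12], [-0.18, 0.12, -0.08]]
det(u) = 3.31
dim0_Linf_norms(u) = [1.38, 1.76, 1.36]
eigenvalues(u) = [(-0.89+0.92j), (-0.89-0.92j), (2.01+0j)]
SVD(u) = [[-0.53, 0.18, -0.83], [0.83, 0.32, -0.46], [0.18, -0.93, -0.32]] @ diag([2.195037925385203, 2.1112018137537123, 0.7133970897919768]) @ [[-0.45,-0.06,0.89],[-0.45,-0.84,-0.28],[0.77,-0.53,0.36]]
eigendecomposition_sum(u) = [[-0.12+0.71j, (0.28+0.49j), -0.32+0.01j], [(-0.59-0.48j), -0.60+0.00j, (0.15-0.3j)], [0.39+0.48j, 0.47+0.10j, -0.17+0.21j]] + [[-0.12-0.71j, (0.28-0.49j), -0.32-0.01j], [-0.59+0.48j, (-0.6-0j), 0.15+0.30j], [(0.39-0.48j), 0.47-0.10j, -0.17-0.21j]] + [[(0.15+0j),(-0.51+0j),(-0.72+0j)], [(-0.2-0j),(0.7-0j),(1.01-0j)], [-0.23-0.00j,0.81-0.00j,(1.16-0j)]]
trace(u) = 0.23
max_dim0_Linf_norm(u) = 1.76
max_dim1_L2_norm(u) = 2.02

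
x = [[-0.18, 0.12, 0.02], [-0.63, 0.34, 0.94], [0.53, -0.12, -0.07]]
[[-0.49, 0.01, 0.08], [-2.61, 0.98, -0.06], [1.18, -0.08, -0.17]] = x @ [[1.80,  -0.05,  -0.32], [-1.20,  -0.21,  0.24], [-1.14,  1.08,  -0.36]]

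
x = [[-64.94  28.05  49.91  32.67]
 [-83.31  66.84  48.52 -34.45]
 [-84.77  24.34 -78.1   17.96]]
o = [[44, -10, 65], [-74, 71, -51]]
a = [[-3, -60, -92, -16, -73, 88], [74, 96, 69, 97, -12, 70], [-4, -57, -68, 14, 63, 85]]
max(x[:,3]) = 32.67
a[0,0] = -3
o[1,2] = -51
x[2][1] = 24.34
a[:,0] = [-3, 74, -4]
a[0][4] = -73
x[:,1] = [28.05, 66.84, 24.34]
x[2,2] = -78.1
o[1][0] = -74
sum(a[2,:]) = 33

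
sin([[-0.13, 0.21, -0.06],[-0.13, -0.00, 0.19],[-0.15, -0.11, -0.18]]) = [[-0.13,  0.21,  -0.06], [-0.13,  -0.0,  0.19], [-0.15,  -0.11,  -0.18]]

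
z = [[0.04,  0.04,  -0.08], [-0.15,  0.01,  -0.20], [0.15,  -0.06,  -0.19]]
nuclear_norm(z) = 0.56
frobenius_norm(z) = 0.37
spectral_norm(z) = 0.29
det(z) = -0.00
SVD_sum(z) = [[0.01, -0.01, -0.08],[0.01, -0.02, -0.19],[0.01, -0.02, -0.20]] + [[0.02, -0.00, 0.00], [-0.16, 0.03, -0.01], [0.14, -0.03, 0.01]] + [[0.01,  0.05,  -0.0], [-0.0,  -0.01,  0.0], [-0.0,  -0.02,  0.0]]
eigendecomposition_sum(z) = [[(0.01+0.06j), 0.02-0.01j, -0.03+0.00j], [-0.11+0.06j, (0.03+0.04j), -0.01-0.05j], [(0.04+0.01j), -0.00-0.02j, -0.01+0.02j]] + [[0.01-0.06j, (0.02+0.01j), (-0.03-0j)],[(-0.11-0.06j), (0.03-0.04j), -0.01+0.05j],[0.04-0.01j, (-0+0.02j), -0.01-0.02j]] + [[(0.01+0j), (-0.01+0j), (-0.03-0j)], [0.07+0.00j, (-0.06+0j), -0.17-0.00j], [0.07+0.00j, (-0.06+0j), (-0.18-0j)]]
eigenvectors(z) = [[0.12-0.44j, 0.12+0.44j, 0.11+0.00j], [(0.84+0j), (0.84-0j), 0.69+0.00j], [(-0.23-0.17j), (-0.23+0.17j), 0.72+0.00j]]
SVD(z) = [[-0.27, 0.11, -0.96], [-0.65, -0.75, 0.1], [-0.71, 0.65, 0.28]] @ diag([0.2883695207177911, 0.2195297660996495, 0.05522410087294055]) @ [[-0.07, 0.09, 0.99], [0.98, -0.19, 0.08], [-0.2, -0.98, 0.07]]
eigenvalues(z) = [(0.04+0.12j), (0.04-0.12j), (-0.22+0j)]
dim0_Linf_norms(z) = [0.15, 0.06, 0.2]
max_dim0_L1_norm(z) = 0.47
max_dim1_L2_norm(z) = 0.25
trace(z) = -0.14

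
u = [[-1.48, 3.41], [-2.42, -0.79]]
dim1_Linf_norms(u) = [3.41, 2.42]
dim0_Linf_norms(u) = [2.42, 3.41]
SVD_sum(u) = [[-1.74, 3.27], [-0.21, 0.39]] + [[0.26, 0.14], [-2.21, -1.18]]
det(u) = 9.42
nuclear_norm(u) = 6.26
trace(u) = -2.27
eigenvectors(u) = [[0.76+0.00j, 0.76-0.00j], [0.08+0.64j, (0.08-0.64j)]]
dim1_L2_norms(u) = [3.72, 2.55]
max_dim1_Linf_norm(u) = 3.41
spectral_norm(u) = 3.73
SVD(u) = [[-0.99,-0.12], [-0.12,0.99]] @ diag([3.7315359526121186, 2.524804830944992]) @ [[0.47,-0.88], [-0.88,-0.47]]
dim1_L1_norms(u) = [4.89, 3.21]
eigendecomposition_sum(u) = [[(-0.74+1.36j), (1.71+0.68j)], [(-1.21-0.48j), (-0.4+1.49j)]] + [[(-0.74-1.36j),1.71-0.68j], [-1.21+0.48j,-0.39-1.49j]]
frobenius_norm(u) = 4.51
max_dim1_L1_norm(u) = 4.89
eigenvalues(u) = [(-1.14+2.85j), (-1.14-2.85j)]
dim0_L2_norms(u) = [2.84, 3.5]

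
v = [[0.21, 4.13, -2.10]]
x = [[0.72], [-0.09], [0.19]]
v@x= [[-0.62]]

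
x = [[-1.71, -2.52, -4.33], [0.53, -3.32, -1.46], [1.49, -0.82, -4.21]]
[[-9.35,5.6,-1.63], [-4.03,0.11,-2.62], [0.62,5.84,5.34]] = x@[[2.35, -0.20, 1.43], [1.41, 0.63, 1.48], [0.41, -1.58, -1.05]]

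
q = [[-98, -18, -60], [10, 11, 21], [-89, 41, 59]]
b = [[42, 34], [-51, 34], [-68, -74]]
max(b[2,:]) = -68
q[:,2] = [-60, 21, 59]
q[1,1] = 11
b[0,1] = 34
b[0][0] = 42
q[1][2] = 21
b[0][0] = 42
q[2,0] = -89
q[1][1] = 11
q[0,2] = -60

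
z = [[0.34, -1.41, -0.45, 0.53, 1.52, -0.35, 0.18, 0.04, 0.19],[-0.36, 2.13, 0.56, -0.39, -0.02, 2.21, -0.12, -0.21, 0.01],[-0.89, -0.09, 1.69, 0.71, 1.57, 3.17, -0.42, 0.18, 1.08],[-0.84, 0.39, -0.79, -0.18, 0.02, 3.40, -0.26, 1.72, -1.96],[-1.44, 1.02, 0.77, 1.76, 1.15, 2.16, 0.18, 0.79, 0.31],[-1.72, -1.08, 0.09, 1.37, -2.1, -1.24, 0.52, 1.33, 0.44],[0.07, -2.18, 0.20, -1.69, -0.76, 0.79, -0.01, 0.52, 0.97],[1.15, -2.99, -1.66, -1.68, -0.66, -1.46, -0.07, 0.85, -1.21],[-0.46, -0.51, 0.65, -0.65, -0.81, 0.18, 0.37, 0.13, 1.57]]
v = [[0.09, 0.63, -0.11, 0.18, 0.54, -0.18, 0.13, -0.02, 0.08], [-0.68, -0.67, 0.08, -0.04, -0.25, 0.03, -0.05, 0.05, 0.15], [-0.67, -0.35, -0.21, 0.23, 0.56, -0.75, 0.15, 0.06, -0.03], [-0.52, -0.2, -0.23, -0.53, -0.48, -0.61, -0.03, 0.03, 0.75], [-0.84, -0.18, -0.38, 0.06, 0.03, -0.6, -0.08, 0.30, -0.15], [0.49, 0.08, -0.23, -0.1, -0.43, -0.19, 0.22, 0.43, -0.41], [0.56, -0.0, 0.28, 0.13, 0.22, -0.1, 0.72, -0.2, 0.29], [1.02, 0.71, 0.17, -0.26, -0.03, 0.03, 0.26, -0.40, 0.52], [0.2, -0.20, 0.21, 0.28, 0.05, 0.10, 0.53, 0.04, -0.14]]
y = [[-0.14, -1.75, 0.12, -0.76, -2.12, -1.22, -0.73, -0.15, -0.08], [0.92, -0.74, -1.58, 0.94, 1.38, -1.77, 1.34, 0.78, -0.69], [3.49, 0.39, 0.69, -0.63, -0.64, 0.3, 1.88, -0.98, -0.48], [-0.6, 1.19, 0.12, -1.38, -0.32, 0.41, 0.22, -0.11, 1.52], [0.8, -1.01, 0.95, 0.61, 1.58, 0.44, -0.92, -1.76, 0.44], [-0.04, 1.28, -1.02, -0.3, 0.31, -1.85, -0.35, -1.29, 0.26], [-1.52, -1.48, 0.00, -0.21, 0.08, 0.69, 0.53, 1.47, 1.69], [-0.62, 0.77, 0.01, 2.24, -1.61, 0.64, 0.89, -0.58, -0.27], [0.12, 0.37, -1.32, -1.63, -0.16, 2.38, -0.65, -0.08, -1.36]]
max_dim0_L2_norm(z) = 5.97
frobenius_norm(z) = 10.78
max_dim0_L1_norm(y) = 9.7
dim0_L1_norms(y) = [8.25, 8.98, 5.81, 8.7, 8.2, 9.7, 7.51, 7.2, 6.79]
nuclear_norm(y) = 26.99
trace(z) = 6.30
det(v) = -0.00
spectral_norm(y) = 4.92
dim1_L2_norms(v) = [0.89, 1.01, 1.25, 1.35, 1.17, 0.97, 1.05, 1.46, 0.72]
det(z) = 0.01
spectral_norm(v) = 2.34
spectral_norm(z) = 7.40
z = v @ y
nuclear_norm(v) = 7.47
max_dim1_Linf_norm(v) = 1.02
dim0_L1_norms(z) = [7.27, 11.8, 6.86, 8.96, 8.61, 14.96, 2.13, 5.77, 7.74]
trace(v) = -1.30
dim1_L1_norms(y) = [7.07, 10.14, 9.48, 5.87, 8.51, 6.7, 7.67, 7.63, 8.07]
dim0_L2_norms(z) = [2.88, 4.78, 2.8, 3.47, 3.49, 5.97, 0.86, 2.54, 3.19]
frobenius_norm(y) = 9.93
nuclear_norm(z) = 23.80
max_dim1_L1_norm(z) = 11.73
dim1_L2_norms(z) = [2.26, 3.17, 4.25, 4.47, 3.68, 3.77, 3.17, 4.54, 2.15]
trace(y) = -3.25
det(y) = 10.05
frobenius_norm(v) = 3.35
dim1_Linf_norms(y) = [2.12, 1.77, 3.49, 1.52, 1.76, 1.85, 1.69, 2.24, 2.38]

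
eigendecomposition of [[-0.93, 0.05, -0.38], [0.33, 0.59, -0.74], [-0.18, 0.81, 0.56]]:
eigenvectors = [[(-0.98+0j), -0.08-0.13j, (-0.08+0.13j)], [0.12+0.00j, (-0.7+0j), (-0.7-0j)], [-0.18+0.00j, (-0.02+0.7j), -0.02-0.70j]]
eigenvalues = [(-1+0j), (0.61+0.79j), (0.61-0.79j)]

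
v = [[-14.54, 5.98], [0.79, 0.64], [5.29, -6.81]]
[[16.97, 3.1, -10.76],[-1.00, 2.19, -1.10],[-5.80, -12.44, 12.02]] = v@[[-1.20, 0.79, 0.02],[-0.08, 2.44, -1.75]]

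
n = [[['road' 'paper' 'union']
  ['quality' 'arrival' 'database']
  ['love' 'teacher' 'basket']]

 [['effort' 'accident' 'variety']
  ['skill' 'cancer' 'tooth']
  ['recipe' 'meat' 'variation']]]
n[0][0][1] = 'paper'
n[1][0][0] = 'effort'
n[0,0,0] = 'road'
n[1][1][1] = 'cancer'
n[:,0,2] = ['union', 'variety']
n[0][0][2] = 'union'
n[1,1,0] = 'skill'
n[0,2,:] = ['love', 'teacher', 'basket']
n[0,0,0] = 'road'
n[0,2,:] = ['love', 'teacher', 'basket']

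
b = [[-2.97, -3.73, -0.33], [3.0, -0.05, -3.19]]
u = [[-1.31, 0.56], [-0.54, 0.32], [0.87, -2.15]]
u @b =[[5.57, 4.86, -1.35], [2.56, 2.00, -0.84], [-9.03, -3.14, 6.57]]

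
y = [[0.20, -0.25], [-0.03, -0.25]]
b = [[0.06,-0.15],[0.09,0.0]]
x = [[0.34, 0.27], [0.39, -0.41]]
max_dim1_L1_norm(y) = 0.45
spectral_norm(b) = 0.17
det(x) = -0.24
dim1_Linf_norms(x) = [0.34, 0.41]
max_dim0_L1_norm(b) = 0.15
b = x @ y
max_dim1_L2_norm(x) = 0.57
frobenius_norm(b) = 0.18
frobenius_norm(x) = 0.71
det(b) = 0.01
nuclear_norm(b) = 0.25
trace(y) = -0.05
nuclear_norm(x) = 1.00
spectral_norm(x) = 0.57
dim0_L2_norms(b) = [0.11, 0.15]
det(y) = -0.06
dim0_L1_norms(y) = [0.23, 0.5]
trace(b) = 0.06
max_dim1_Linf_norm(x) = 0.41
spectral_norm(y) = 0.38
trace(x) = -0.07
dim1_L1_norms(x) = [0.61, 0.8]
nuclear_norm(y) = 0.53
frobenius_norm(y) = 0.41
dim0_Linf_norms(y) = [0.2, 0.25]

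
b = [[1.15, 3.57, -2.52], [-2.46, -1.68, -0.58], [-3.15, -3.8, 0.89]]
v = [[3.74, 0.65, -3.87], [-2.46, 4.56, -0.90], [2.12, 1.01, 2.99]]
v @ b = [[14.89, 26.97, -13.25],[-11.21, -13.02, 2.75],[-9.47, -5.49, -3.27]]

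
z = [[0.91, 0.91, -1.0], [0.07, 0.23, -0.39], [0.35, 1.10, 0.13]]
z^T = [[0.91,0.07,0.35], [0.91,0.23,1.1], [-1.00,-0.39,0.13]]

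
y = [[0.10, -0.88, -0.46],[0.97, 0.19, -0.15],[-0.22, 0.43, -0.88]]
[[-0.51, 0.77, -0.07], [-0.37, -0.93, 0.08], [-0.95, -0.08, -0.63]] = y @[[-0.20,-0.81,0.21],[-0.03,-0.89,-0.19],[1.12,-0.14,0.57]]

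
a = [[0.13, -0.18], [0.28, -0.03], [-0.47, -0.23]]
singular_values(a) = [0.58, 0.25]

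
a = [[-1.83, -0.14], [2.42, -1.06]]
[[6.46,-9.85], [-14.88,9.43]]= a @ [[-3.92, 5.16], [5.09, 2.88]]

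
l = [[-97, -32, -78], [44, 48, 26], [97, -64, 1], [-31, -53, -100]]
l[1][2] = 26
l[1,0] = 44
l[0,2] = -78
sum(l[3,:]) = -184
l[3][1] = -53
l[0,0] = -97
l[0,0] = -97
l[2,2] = 1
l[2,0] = 97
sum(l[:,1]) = -101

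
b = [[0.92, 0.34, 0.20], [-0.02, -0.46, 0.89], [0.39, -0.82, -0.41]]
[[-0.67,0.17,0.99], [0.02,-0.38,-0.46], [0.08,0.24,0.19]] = b @ [[-0.59, 0.26, 0.99], [-0.30, 0.03, 0.39], [-0.15, -0.41, -0.29]]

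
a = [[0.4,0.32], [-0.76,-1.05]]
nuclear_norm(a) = 1.52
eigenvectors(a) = [[0.86, -0.25], [-0.52, 0.97]]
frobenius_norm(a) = 1.39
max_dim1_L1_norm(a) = 1.81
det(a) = -0.18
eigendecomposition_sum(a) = [[0.24, 0.06], [-0.15, -0.04]] + [[0.16, 0.26],[-0.61, -1.01]]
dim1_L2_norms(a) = [0.51, 1.3]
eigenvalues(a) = [0.21, -0.86]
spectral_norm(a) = 1.39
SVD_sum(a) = [[0.31, 0.39], [-0.8, -1.02]] + [[0.09, -0.07], [0.04, -0.03]]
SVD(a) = [[-0.36, 0.93], [0.93, 0.36]] @ diag([1.3879022594072763, 0.12738649195333468]) @ [[-0.61, -0.79], [0.79, -0.61]]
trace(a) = -0.65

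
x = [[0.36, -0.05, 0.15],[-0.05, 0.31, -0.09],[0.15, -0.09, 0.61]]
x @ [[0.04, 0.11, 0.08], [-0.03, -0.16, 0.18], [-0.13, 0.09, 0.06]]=[[-0.00, 0.06, 0.03], [0.00, -0.06, 0.05], [-0.07, 0.09, 0.03]]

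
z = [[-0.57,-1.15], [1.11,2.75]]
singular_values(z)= [3.23, 0.09]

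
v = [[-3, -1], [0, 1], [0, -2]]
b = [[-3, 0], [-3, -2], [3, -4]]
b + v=[[-6, -1], [-3, -1], [3, -6]]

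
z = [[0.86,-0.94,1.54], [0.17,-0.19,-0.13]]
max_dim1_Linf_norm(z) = 1.54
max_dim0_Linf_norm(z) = 1.54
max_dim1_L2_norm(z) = 2.0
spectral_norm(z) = 2.00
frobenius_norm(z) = 2.02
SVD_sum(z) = [[0.86, -0.95, 1.53],[0.03, -0.03, 0.05]] + [[-0.00, 0.01, 0.01], [0.14, -0.16, -0.18]]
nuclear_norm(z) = 2.28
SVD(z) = [[-1.00, -0.03], [-0.03, 1.0]] @ diag([1.9996908939307116, 0.27917078774576615]) @ [[-0.43,0.47,-0.77], [0.51,-0.57,-0.64]]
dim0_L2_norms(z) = [0.88, 0.96, 1.55]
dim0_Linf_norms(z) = [0.86, 0.94, 1.54]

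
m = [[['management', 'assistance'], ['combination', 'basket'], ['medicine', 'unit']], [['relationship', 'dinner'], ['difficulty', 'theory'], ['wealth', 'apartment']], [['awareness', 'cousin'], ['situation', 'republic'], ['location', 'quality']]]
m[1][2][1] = 'apartment'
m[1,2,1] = 'apartment'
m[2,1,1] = 'republic'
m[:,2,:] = [['medicine', 'unit'], ['wealth', 'apartment'], ['location', 'quality']]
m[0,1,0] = 'combination'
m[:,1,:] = [['combination', 'basket'], ['difficulty', 'theory'], ['situation', 'republic']]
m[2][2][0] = 'location'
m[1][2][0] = 'wealth'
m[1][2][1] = 'apartment'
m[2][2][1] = 'quality'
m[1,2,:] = ['wealth', 'apartment']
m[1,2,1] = 'apartment'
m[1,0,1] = 'dinner'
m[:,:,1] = [['assistance', 'basket', 'unit'], ['dinner', 'theory', 'apartment'], ['cousin', 'republic', 'quality']]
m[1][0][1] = 'dinner'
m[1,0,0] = 'relationship'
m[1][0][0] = 'relationship'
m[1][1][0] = 'difficulty'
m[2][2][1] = 'quality'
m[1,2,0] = 'wealth'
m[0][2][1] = 'unit'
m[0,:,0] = ['management', 'combination', 'medicine']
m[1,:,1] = ['dinner', 'theory', 'apartment']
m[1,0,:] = ['relationship', 'dinner']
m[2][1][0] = 'situation'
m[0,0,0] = 'management'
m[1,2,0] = 'wealth'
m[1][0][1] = 'dinner'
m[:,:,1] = [['assistance', 'basket', 'unit'], ['dinner', 'theory', 'apartment'], ['cousin', 'republic', 'quality']]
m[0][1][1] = 'basket'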